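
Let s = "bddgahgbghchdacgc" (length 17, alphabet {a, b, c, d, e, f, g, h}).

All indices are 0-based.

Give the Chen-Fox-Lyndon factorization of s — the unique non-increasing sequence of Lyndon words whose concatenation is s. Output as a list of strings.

["bddg", "ahgbghchd", "acgc"]

emit factor 1: 'bddg' (i=0, period=4)
emit factor 2: 'ahgbghchd' (i=4, period=9)
emit factor 3: 'acgc' (i=13, period=4)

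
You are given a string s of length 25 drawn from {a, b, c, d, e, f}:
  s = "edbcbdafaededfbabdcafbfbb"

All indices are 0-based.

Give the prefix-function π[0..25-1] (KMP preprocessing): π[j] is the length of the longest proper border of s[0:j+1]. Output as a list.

π[0] = 0
j=1 s[j]='d': π[1]=0 (border '')
j=2 s[j]='b': π[2]=0 (border '')
j=3 s[j]='c': π[3]=0 (border '')
j=4 s[j]='b': π[4]=0 (border '')
j=5 s[j]='d': π[5]=0 (border '')
j=6 s[j]='a': π[6]=0 (border '')
j=7 s[j]='f': π[7]=0 (border '')
j=8 s[j]='a': π[8]=0 (border '')
j=9 s[j]='e': π[9]=1 (border 'e')
j=10 s[j]='d': π[10]=2 (border 'ed')
j=11 s[j]='e': k: 2→0; π[11]=1 (border 'e')
j=12 s[j]='d': π[12]=2 (border 'ed')
j=13 s[j]='f': k: 2→0; π[13]=0 (border '')
j=14 s[j]='b': π[14]=0 (border '')
j=15 s[j]='a': π[15]=0 (border '')
j=16 s[j]='b': π[16]=0 (border '')
j=17 s[j]='d': π[17]=0 (border '')
j=18 s[j]='c': π[18]=0 (border '')
j=19 s[j]='a': π[19]=0 (border '')
j=20 s[j]='f': π[20]=0 (border '')
j=21 s[j]='b': π[21]=0 (border '')
j=22 s[j]='f': π[22]=0 (border '')
j=23 s[j]='b': π[23]=0 (border '')
j=24 s[j]='b': π[24]=0 (border '')

[0, 0, 0, 0, 0, 0, 0, 0, 0, 1, 2, 1, 2, 0, 0, 0, 0, 0, 0, 0, 0, 0, 0, 0, 0]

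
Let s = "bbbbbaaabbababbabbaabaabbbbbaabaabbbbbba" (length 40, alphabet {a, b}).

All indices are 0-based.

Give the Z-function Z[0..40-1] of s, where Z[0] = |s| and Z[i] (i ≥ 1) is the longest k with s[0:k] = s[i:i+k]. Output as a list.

[40, 4, 3, 2, 1, 0, 0, 0, 2, 1, 0, 1, 0, 2, 1, 0, 2, 1, 0, 0, 1, 0, 0, 7, 4, 3, 2, 1, 0, 0, 1, 0, 0, 5, 6, 4, 3, 2, 1, 0]

Z[0]=40
i=1: outside box; Z[1]=4 extend→box=[1,5)
i=2: min(r-i=3, Z[1]=4)=3; Z[2]=3
i=3: min(r-i=2, Z[2]=3)=2; Z[3]=2
i=4: min(r-i=1, Z[3]=2)=1; Z[4]=1
i=5: outside box; Z[5]=0
i=6: outside box; Z[6]=0
i=7: outside box; Z[7]=0
i=8: outside box; Z[8]=2 extend→box=[8,10)
i=9: min(r-i=1, Z[1]=4)=1; Z[9]=1
i=10: outside box; Z[10]=0
i=11: outside box; Z[11]=1 extend→box=[11,12)
i=12: outside box; Z[12]=0
i=13: outside box; Z[13]=2 extend→box=[13,15)
i=14: min(r-i=1, Z[1]=4)=1; Z[14]=1
i=15: outside box; Z[15]=0
i=16: outside box; Z[16]=2 extend→box=[16,18)
i=17: min(r-i=1, Z[1]=4)=1; Z[17]=1
i=18: outside box; Z[18]=0
i=19: outside box; Z[19]=0
i=20: outside box; Z[20]=1 extend→box=[20,21)
i=21: outside box; Z[21]=0
i=22: outside box; Z[22]=0
i=23: outside box; Z[23]=7 extend→box=[23,30)
i=24: min(r-i=6, Z[1]=4)=4; Z[24]=4
i=25: min(r-i=5, Z[2]=3)=3; Z[25]=3
i=26: min(r-i=4, Z[3]=2)=2; Z[26]=2
i=27: min(r-i=3, Z[4]=1)=1; Z[27]=1
i=28: min(r-i=2, Z[5]=0)=0; Z[28]=0
i=29: min(r-i=1, Z[6]=0)=0; Z[29]=0
i=30: outside box; Z[30]=1 extend→box=[30,31)
i=31: outside box; Z[31]=0
i=32: outside box; Z[32]=0
i=33: outside box; Z[33]=5 extend→box=[33,38)
i=34: min(r-i=4, Z[1]=4)=4; Z[34]=6 extend→box=[34,40)
i=35: min(r-i=5, Z[1]=4)=4; Z[35]=4
i=36: min(r-i=4, Z[2]=3)=3; Z[36]=3
i=37: min(r-i=3, Z[3]=2)=2; Z[37]=2
i=38: min(r-i=2, Z[4]=1)=1; Z[38]=1
i=39: min(r-i=1, Z[5]=0)=0; Z[39]=0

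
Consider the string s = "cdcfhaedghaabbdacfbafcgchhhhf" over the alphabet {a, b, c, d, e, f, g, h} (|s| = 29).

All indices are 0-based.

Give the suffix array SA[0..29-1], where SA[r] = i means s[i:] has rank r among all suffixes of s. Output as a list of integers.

[10, 11, 15, 5, 19, 18, 12, 13, 0, 16, 2, 21, 23, 14, 1, 7, 6, 28, 17, 20, 3, 22, 8, 9, 4, 27, 26, 25, 24]

sorted suffixes:
  #0 SA[0]=10  'aabbdacfbafcgchhhhf'
  #1 SA[1]=11  'abbdacfbafcgchhhhf'
  #2 SA[2]=15  'acfbafcgchhhhf'
  #3 SA[3]=5  'aedghaabbdacfbafcgchhhhf'
  #4 SA[4]=19  'afcgchhhhf'
  #5 SA[5]=18  'bafcgchhhhf'
  #6 SA[6]=12  'bbdacfbafcgchhhhf'
  #7 SA[7]=13  'bdacfbafcgchhhhf'
  #8 SA[8]=0  'cdcfhaedghaabbdacfbafcgchhhhf'
  #9 SA[9]=16  'cfbafcgchhhhf'
  #10 SA[10]=2  'cfhaedghaabbdacfbafcgchhhhf'
  #11 SA[11]=21  'cgchhhhf'
  #12 SA[12]=23  'chhhhf'
  #13 SA[13]=14  'dacfbafcgchhhhf'
  #14 SA[14]=1  'dcfhaedghaabbdacfbafcgchhhhf'
  #15 SA[15]=7  'dghaabbdacfbafcgchhhhf'
  #16 SA[16]=6  'edghaabbdacfbafcgchhhhf'
  #17 SA[17]=28  'f'
  #18 SA[18]=17  'fbafcgchhhhf'
  #19 SA[19]=20  'fcgchhhhf'
  #20 SA[20]=3  'fhaedghaabbdacfbafcgchhhhf'
  #21 SA[21]=22  'gchhhhf'
  #22 SA[22]=8  'ghaabbdacfbafcgchhhhf'
  #23 SA[23]=9  'haabbdacfbafcgchhhhf'
  #24 SA[24]=4  'haedghaabbdacfbafcgchhhhf'
  #25 SA[25]=27  'hf'
  #26 SA[26]=26  'hhf'
  #27 SA[27]=25  'hhhf'
  #28 SA[28]=24  'hhhhf'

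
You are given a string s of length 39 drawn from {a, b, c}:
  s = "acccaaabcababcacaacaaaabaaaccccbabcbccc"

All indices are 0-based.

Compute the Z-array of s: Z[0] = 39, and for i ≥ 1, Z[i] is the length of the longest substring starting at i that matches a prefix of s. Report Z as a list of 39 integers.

[39, 0, 0, 0, 1, 1, 1, 0, 0, 1, 0, 1, 0, 0, 2, 0, 1, 2, 0, 1, 1, 1, 1, 0, 1, 1, 4, 0, 0, 0, 0, 0, 1, 0, 0, 0, 0, 0, 0]

Z[0]=39
i=1: outside box; Z[1]=0
i=2: outside box; Z[2]=0
i=3: outside box; Z[3]=0
i=4: outside box; Z[4]=1 grow→box=[4,5)
i=5: outside box; Z[5]=1 grow→box=[5,6)
i=6: outside box; Z[6]=1 grow→box=[6,7)
i=7: outside box; Z[7]=0
i=8: outside box; Z[8]=0
i=9: outside box; Z[9]=1 grow→box=[9,10)
i=10: outside box; Z[10]=0
i=11: outside box; Z[11]=1 grow→box=[11,12)
i=12: outside box; Z[12]=0
i=13: outside box; Z[13]=0
i=14: outside box; Z[14]=2 grow→box=[14,16)
i=15: min(r-i=1, Z[1]=0)=0; Z[15]=0
i=16: outside box; Z[16]=1 grow→box=[16,17)
i=17: outside box; Z[17]=2 grow→box=[17,19)
i=18: min(r-i=1, Z[1]=0)=0; Z[18]=0
i=19: outside box; Z[19]=1 grow→box=[19,20)
i=20: outside box; Z[20]=1 grow→box=[20,21)
i=21: outside box; Z[21]=1 grow→box=[21,22)
i=22: outside box; Z[22]=1 grow→box=[22,23)
i=23: outside box; Z[23]=0
i=24: outside box; Z[24]=1 grow→box=[24,25)
i=25: outside box; Z[25]=1 grow→box=[25,26)
i=26: outside box; Z[26]=4 grow→box=[26,30)
i=27: min(r-i=3, Z[1]=0)=0; Z[27]=0
i=28: min(r-i=2, Z[2]=0)=0; Z[28]=0
i=29: min(r-i=1, Z[3]=0)=0; Z[29]=0
i=30: outside box; Z[30]=0
i=31: outside box; Z[31]=0
i=32: outside box; Z[32]=1 grow→box=[32,33)
i=33: outside box; Z[33]=0
i=34: outside box; Z[34]=0
i=35: outside box; Z[35]=0
i=36: outside box; Z[36]=0
i=37: outside box; Z[37]=0
i=38: outside box; Z[38]=0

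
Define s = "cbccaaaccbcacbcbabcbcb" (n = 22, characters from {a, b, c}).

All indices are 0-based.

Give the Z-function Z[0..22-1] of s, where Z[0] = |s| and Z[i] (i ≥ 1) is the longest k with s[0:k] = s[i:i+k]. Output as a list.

Z[0]=22
i=1: fresh scan; Z[1]=0
i=2: fresh scan; Z[2]=1 extend→box=[2,3)
i=3: fresh scan; Z[3]=1 extend→box=[3,4)
i=4: fresh scan; Z[4]=0
i=5: fresh scan; Z[5]=0
i=6: fresh scan; Z[6]=0
i=7: fresh scan; Z[7]=1 extend→box=[7,8)
i=8: fresh scan; Z[8]=3 extend→box=[8,11)
i=9: min(r-i=2, Z[1]=0)=0; Z[9]=0
i=10: min(r-i=1, Z[2]=1)=1; Z[10]=1
i=11: fresh scan; Z[11]=0
i=12: fresh scan; Z[12]=3 extend→box=[12,15)
i=13: min(r-i=2, Z[1]=0)=0; Z[13]=0
i=14: min(r-i=1, Z[2]=1)=1; Z[14]=2 extend→box=[14,16)
i=15: min(r-i=1, Z[1]=0)=0; Z[15]=0
i=16: fresh scan; Z[16]=0
i=17: fresh scan; Z[17]=0
i=18: fresh scan; Z[18]=3 extend→box=[18,21)
i=19: min(r-i=2, Z[1]=0)=0; Z[19]=0
i=20: min(r-i=1, Z[2]=1)=1; Z[20]=2 extend→box=[20,22)
i=21: min(r-i=1, Z[1]=0)=0; Z[21]=0

[22, 0, 1, 1, 0, 0, 0, 1, 3, 0, 1, 0, 3, 0, 2, 0, 0, 0, 3, 0, 2, 0]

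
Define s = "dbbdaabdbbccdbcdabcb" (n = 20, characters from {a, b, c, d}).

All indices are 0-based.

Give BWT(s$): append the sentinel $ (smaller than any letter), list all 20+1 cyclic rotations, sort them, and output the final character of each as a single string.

rank  rotation               last
    0  $dbbdaabdbbccdbcdabcb  b
    1  aabdbbccdbcdabcb$dbbd  d
    2  abcb$dbbdaabdbbccdbcd  d
    3  abdbbccdbcdabcb$dbbda  a
    4  b$dbbdaabdbbccdbcdabc  c
    5  bbccdbcdabcb$dbbdaabd  d
    6  bbdaabdbbccdbcdabcb$d  d
    7  bcb$dbbdaabdbbccdbcda  a
    8  bccdbcdabcb$dbbdaabdb  b
    9  bcdabcb$dbbdaabdbbccd  d
   10  bdaabdbbccdbcdabcb$db  b
   11  bdbbccdbcdabcb$dbbdaa  a
   12  cb$dbbdaabdbbccdbcdab  b
   13  ccdbcdabcb$dbbdaabdbb  b
   14  cdabcb$dbbdaabdbbccdb  b
   15  cdbcdabcb$dbbdaabdbbc  c
   16  daabdbbccdbcdabcb$dbb  b
   17  dabcb$dbbdaabdbbccdbc  c
   18  dbbccdbcdabcb$dbbdaab  b
   19  dbbdaabdbbccdbcdabcb$  $
   20  dbcdabcb$dbbdaabdbbcc  c

bddacddabdbabbbcbcb$c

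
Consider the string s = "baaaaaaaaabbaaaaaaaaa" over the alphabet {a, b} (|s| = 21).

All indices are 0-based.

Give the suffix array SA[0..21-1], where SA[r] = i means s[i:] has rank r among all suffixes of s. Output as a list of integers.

rank→(start, suffix):
  0 → (20, 'a')
  1 → (19, 'aa')
  2 → (18, 'aaa')
  3 → (17, 'aaaa')
  4 → (16, 'aaaaa')
  5 → (15, 'aaaaaa')
  6 → (14, 'aaaaaaa')
  7 → (13, 'aaaaaaaa')
  8 → (12, 'aaaaaaaaa')
  9 → (1, 'aaaaaaaaabbaaaaaaaaa')
  10 → (2, 'aaaaaaaabbaaaaaaaaa')
  11 → (3, 'aaaaaaabbaaaaaaaaa')
  12 → (4, 'aaaaaabbaaaaaaaaa')
  13 → (5, 'aaaaabbaaaaaaaaa')
  14 → (6, 'aaaabbaaaaaaaaa')
  15 → (7, 'aaabbaaaaaaaaa')
  16 → (8, 'aabbaaaaaaaaa')
  17 → (9, 'abbaaaaaaaaa')
  18 → (11, 'baaaaaaaaa')
  19 → (0, 'baaaaaaaaabbaaaaaaaaa')
  20 → (10, 'bbaaaaaaaaa')

[20, 19, 18, 17, 16, 15, 14, 13, 12, 1, 2, 3, 4, 5, 6, 7, 8, 9, 11, 0, 10]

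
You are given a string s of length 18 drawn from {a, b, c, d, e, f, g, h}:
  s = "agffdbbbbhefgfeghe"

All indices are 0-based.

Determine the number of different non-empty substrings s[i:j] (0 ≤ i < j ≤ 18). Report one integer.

sorted suffixes:
  #0 SA[0]=0  'agffdbbbbhefgfeghe'
  #1 SA[1]=5  'bbbbhefgfeghe'
  #2 SA[2]=6  'bbbhefgfeghe'
  #3 SA[3]=7  'bbhefgfeghe'
  #4 SA[4]=8  'bhefgfeghe'
  #5 SA[5]=4  'dbbbbhefgfeghe'
  #6 SA[6]=17  'e'
  #7 SA[7]=10  'efgfeghe'
  #8 SA[8]=14  'eghe'
  #9 SA[9]=3  'fdbbbbhefgfeghe'
  #10 SA[10]=13  'feghe'
  #11 SA[11]=2  'ffdbbbbhefgfeghe'
  #12 SA[12]=11  'fgfeghe'
  #13 SA[13]=12  'gfeghe'
  #14 SA[14]=1  'gffdbbbbhefgfeghe'
  #15 SA[15]=15  'ghe'
  #16 SA[16]=16  'he'
  #17 SA[17]=9  'hefgfeghe'

SA = [0, 5, 6, 7, 8, 4, 17, 10, 14, 3, 13, 2, 11, 12, 1, 15, 16, 9]
[i] adj suffixes → lcp
  [1] 0/5 → 0 ('')
  [2] 5/6 → 3 ('bbb')
  [3] 6/7 → 2 ('bb')
  [4] 7/8 → 1 ('b')
  [5] 8/4 → 0 ('')
  [6] 4/17 → 0 ('')
  [7] 17/10 → 1 ('e')
  [8] 10/14 → 1 ('e')
  [9] 14/3 → 0 ('')
  [10] 3/13 → 1 ('f')
  [11] 13/2 → 1 ('f')
  [12] 2/11 → 1 ('f')
  [13] 11/12 → 0 ('')
  [14] 12/1 → 2 ('gf')
  [15] 1/15 → 1 ('g')
  [16] 15/16 → 0 ('')
  [17] 16/9 → 2 ('he')

n(n+1)/2 = 18·19/2 = 171
Σ LCP = 0 + 0 + 3 + 2 + 1 + 0 + 0 + 1 + 1 + 0 + 1 + 1 + 1 + 0 + 2 + 1 + 0 + 2 = 16
distinct = 171 − 16 = 155

155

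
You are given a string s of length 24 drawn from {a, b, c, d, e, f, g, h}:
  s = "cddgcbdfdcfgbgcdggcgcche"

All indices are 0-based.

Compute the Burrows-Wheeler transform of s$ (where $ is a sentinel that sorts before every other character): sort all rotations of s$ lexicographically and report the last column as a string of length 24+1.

ecggg$gdgcfcbdchdcfdcbgdc

rank  rotation                   last
    0  $cddgcbdfdcfgbgcdggcgcche  e
    1  bdfdcfgbgcdggcgcche$cddgc  c
    2  bgcdggcgcche$cddgcbdfdcfg  g
    3  cbdfdcfgbgcdggcgcche$cddg  g
    4  cche$cddgcbdfdcfgbgcdggcg  g
    5  cddgcbdfdcfgbgcdggcgcche$  $
    6  cdggcgcche$cddgcbdfdcfgbg  g
    7  cfgbgcdggcgcche$cddgcbdfd  d
    8  cgcche$cddgcbdfdcfgbgcdgg  g
    9  che$cddgcbdfdcfgbgcdggcgc  c
   10  dcfgbgcdggcgcche$cddgcbdf  f
   11  ddgcbdfdcfgbgcdggcgcche$c  c
   12  dfdcfgbgcdggcgcche$cddgcb  b
   13  dgcbdfdcfgbgcdggcgcche$cd  d
   14  dggcgcche$cddgcbdfdcfgbgc  c
   15  e$cddgcbdfdcfgbgcdggcgcch  h
   16  fdcfgbgcdggcgcche$cddgcbd  d
   17  fgbgcdggcgcche$cddgcbdfdc  c
   18  gbgcdggcgcche$cddgcbdfdcf  f
   19  gcbdfdcfgbgcdggcgcche$cdd  d
   20  gcche$cddgcbdfdcfgbgcdggc  c
   21  gcdggcgcche$cddgcbdfdcfgb  b
   22  gcgcche$cddgcbdfdcfgbgcdg  g
   23  ggcgcche$cddgcbdfdcfgbgcd  d
   24  he$cddgcbdfdcfgbgcdggcgcc  c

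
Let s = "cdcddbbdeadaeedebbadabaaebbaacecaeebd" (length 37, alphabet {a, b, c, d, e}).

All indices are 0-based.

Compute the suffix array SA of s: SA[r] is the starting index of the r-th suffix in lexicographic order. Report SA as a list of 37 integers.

[27, 22, 20, 28, 18, 9, 23, 32, 11, 26, 21, 17, 25, 16, 5, 35, 6, 31, 0, 2, 29, 36, 19, 10, 4, 1, 3, 7, 14, 8, 24, 15, 34, 30, 13, 33, 12]

sorted suffixes:
  #0 SA[0]=27  'aacecaeebd'
  #1 SA[1]=22  'aaebbaacecaeebd'
  #2 SA[2]=20  'abaaebbaacecaeebd'
  #3 SA[3]=28  'acecaeebd'
  #4 SA[4]=18  'adabaaebbaacecaeebd'
  #5 SA[5]=9  'adaeedebbadabaaebbaacecaeebd'
  #6 SA[6]=23  'aebbaacecaeebd'
  #7 SA[7]=32  'aeebd'
  #8 SA[8]=11  'aeedebbadabaaebbaacecaeebd'
  #9 SA[9]=26  'baacecaeebd'
  #10 SA[10]=21  'baaebbaacecaeebd'
  #11 SA[11]=17  'badabaaebbaacecaeebd'
  #12 SA[12]=25  'bbaacecaeebd'
  #13 SA[13]=16  'bbadabaaebbaacecaeebd'
  #14 SA[14]=5  'bbdeadaeedebbadabaaebbaacecaeebd'
  #15 SA[15]=35  'bd'
  #16 SA[16]=6  'bdeadaeedebbadabaaebbaacecaeebd'
  #17 SA[17]=31  'caeebd'
  #18 SA[18]=0  'cdcddbbdeadaeedebbadabaaebbaacecaeebd'
  #19 SA[19]=2  'cddbbdeadaeedebbadabaaebbaacecaeebd'
  #20 SA[20]=29  'cecaeebd'
  #21 SA[21]=36  'd'
  #22 SA[22]=19  'dabaaebbaacecaeebd'
  #23 SA[23]=10  'daeedebbadabaaebbaacecaeebd'
  #24 SA[24]=4  'dbbdeadaeedebbadabaaebbaacecaeebd'
  #25 SA[25]=1  'dcddbbdeadaeedebbadabaaebbaacecaeebd'
  #26 SA[26]=3  'ddbbdeadaeedebbadabaaebbaacecaeebd'
  #27 SA[27]=7  'deadaeedebbadabaaebbaacecaeebd'
  #28 SA[28]=14  'debbadabaaebbaacecaeebd'
  #29 SA[29]=8  'eadaeedebbadabaaebbaacecaeebd'
  #30 SA[30]=24  'ebbaacecaeebd'
  #31 SA[31]=15  'ebbadabaaebbaacecaeebd'
  #32 SA[32]=34  'ebd'
  #33 SA[33]=30  'ecaeebd'
  #34 SA[34]=13  'edebbadabaaebbaacecaeebd'
  #35 SA[35]=33  'eebd'
  #36 SA[36]=12  'eedebbadabaaebbaacecaeebd'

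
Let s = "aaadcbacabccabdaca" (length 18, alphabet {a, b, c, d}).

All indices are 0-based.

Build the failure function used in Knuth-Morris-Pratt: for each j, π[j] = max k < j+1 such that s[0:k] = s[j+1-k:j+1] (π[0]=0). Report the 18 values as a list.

π[0] = 0
j=1 s[j]='a': π[1]=1 (border 'a')
j=2 s[j]='a': π[2]=2 (border 'aa')
j=3 s[j]='d': k: 2→1→0; π[3]=0 (border '')
j=4 s[j]='c': π[4]=0 (border '')
j=5 s[j]='b': π[5]=0 (border '')
j=6 s[j]='a': π[6]=1 (border 'a')
j=7 s[j]='c': k: 1→0; π[7]=0 (border '')
j=8 s[j]='a': π[8]=1 (border 'a')
j=9 s[j]='b': k: 1→0; π[9]=0 (border '')
j=10 s[j]='c': π[10]=0 (border '')
j=11 s[j]='c': π[11]=0 (border '')
j=12 s[j]='a': π[12]=1 (border 'a')
j=13 s[j]='b': k: 1→0; π[13]=0 (border '')
j=14 s[j]='d': π[14]=0 (border '')
j=15 s[j]='a': π[15]=1 (border 'a')
j=16 s[j]='c': k: 1→0; π[16]=0 (border '')
j=17 s[j]='a': π[17]=1 (border 'a')

[0, 1, 2, 0, 0, 0, 1, 0, 1, 0, 0, 0, 1, 0, 0, 1, 0, 1]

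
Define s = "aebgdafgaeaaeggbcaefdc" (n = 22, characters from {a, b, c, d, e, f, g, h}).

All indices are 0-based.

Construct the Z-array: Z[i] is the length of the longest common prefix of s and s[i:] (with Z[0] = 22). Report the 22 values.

Z[0]=22
i=1: i≥r, start 0; Z[1]=0
i=2: i≥r, start 0; Z[2]=0
i=3: i≥r, start 0; Z[3]=0
i=4: i≥r, start 0; Z[4]=0
i=5: i≥r, start 0; Z[5]=1 extend→box=[5,6)
i=6: i≥r, start 0; Z[6]=0
i=7: i≥r, start 0; Z[7]=0
i=8: i≥r, start 0; Z[8]=2 extend→box=[8,10)
i=9: min(r-i=1, Z[1]=0)=0; Z[9]=0
i=10: i≥r, start 0; Z[10]=1 extend→box=[10,11)
i=11: i≥r, start 0; Z[11]=2 extend→box=[11,13)
i=12: min(r-i=1, Z[1]=0)=0; Z[12]=0
i=13: i≥r, start 0; Z[13]=0
i=14: i≥r, start 0; Z[14]=0
i=15: i≥r, start 0; Z[15]=0
i=16: i≥r, start 0; Z[16]=0
i=17: i≥r, start 0; Z[17]=2 extend→box=[17,19)
i=18: min(r-i=1, Z[1]=0)=0; Z[18]=0
i=19: i≥r, start 0; Z[19]=0
i=20: i≥r, start 0; Z[20]=0
i=21: i≥r, start 0; Z[21]=0

[22, 0, 0, 0, 0, 1, 0, 0, 2, 0, 1, 2, 0, 0, 0, 0, 0, 2, 0, 0, 0, 0]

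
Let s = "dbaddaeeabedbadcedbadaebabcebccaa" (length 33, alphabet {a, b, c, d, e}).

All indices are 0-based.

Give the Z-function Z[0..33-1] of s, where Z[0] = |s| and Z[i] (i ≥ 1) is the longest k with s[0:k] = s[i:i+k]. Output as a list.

[33, 0, 0, 1, 1, 0, 0, 0, 0, 0, 0, 4, 0, 0, 1, 0, 0, 4, 0, 0, 1, 0, 0, 0, 0, 0, 0, 0, 0, 0, 0, 0, 0]

Z[0]=33
i=1: outside box; Z[1]=0
i=2: outside box; Z[2]=0
i=3: outside box; Z[3]=1 extend→box=[3,4)
i=4: outside box; Z[4]=1 extend→box=[4,5)
i=5: outside box; Z[5]=0
i=6: outside box; Z[6]=0
i=7: outside box; Z[7]=0
i=8: outside box; Z[8]=0
i=9: outside box; Z[9]=0
i=10: outside box; Z[10]=0
i=11: outside box; Z[11]=4 extend→box=[11,15)
i=12: min(r-i=3, Z[1]=0)=0; Z[12]=0
i=13: min(r-i=2, Z[2]=0)=0; Z[13]=0
i=14: min(r-i=1, Z[3]=1)=1; Z[14]=1
i=15: outside box; Z[15]=0
i=16: outside box; Z[16]=0
i=17: outside box; Z[17]=4 extend→box=[17,21)
i=18: min(r-i=3, Z[1]=0)=0; Z[18]=0
i=19: min(r-i=2, Z[2]=0)=0; Z[19]=0
i=20: min(r-i=1, Z[3]=1)=1; Z[20]=1
i=21: outside box; Z[21]=0
i=22: outside box; Z[22]=0
i=23: outside box; Z[23]=0
i=24: outside box; Z[24]=0
i=25: outside box; Z[25]=0
i=26: outside box; Z[26]=0
i=27: outside box; Z[27]=0
i=28: outside box; Z[28]=0
i=29: outside box; Z[29]=0
i=30: outside box; Z[30]=0
i=31: outside box; Z[31]=0
i=32: outside box; Z[32]=0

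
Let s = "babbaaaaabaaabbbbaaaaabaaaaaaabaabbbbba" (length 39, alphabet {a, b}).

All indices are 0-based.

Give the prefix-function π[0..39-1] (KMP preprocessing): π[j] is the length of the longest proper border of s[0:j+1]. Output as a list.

[0, 0, 1, 1, 2, 0, 0, 0, 0, 1, 2, 0, 0, 1, 1, 1, 1, 2, 0, 0, 0, 0, 1, 2, 0, 0, 0, 0, 0, 0, 1, 2, 0, 1, 1, 1, 1, 1, 2]

π[0] = 0
j=1 s[j]='a': π[1]=0 (border '')
j=2 s[j]='b': π[2]=1 (border 'b')
j=3 s[j]='b': k: 1→0; π[3]=1 (border 'b')
j=4 s[j]='a': π[4]=2 (border 'ba')
j=5 s[j]='a': k: 2→0; π[5]=0 (border '')
j=6 s[j]='a': π[6]=0 (border '')
j=7 s[j]='a': π[7]=0 (border '')
j=8 s[j]='a': π[8]=0 (border '')
j=9 s[j]='b': π[9]=1 (border 'b')
j=10 s[j]='a': π[10]=2 (border 'ba')
j=11 s[j]='a': k: 2→0; π[11]=0 (border '')
j=12 s[j]='a': π[12]=0 (border '')
j=13 s[j]='b': π[13]=1 (border 'b')
j=14 s[j]='b': k: 1→0; π[14]=1 (border 'b')
j=15 s[j]='b': k: 1→0; π[15]=1 (border 'b')
j=16 s[j]='b': k: 1→0; π[16]=1 (border 'b')
j=17 s[j]='a': π[17]=2 (border 'ba')
j=18 s[j]='a': k: 2→0; π[18]=0 (border '')
j=19 s[j]='a': π[19]=0 (border '')
j=20 s[j]='a': π[20]=0 (border '')
j=21 s[j]='a': π[21]=0 (border '')
j=22 s[j]='b': π[22]=1 (border 'b')
j=23 s[j]='a': π[23]=2 (border 'ba')
j=24 s[j]='a': k: 2→0; π[24]=0 (border '')
j=25 s[j]='a': π[25]=0 (border '')
j=26 s[j]='a': π[26]=0 (border '')
j=27 s[j]='a': π[27]=0 (border '')
j=28 s[j]='a': π[28]=0 (border '')
j=29 s[j]='a': π[29]=0 (border '')
j=30 s[j]='b': π[30]=1 (border 'b')
j=31 s[j]='a': π[31]=2 (border 'ba')
j=32 s[j]='a': k: 2→0; π[32]=0 (border '')
j=33 s[j]='b': π[33]=1 (border 'b')
j=34 s[j]='b': k: 1→0; π[34]=1 (border 'b')
j=35 s[j]='b': k: 1→0; π[35]=1 (border 'b')
j=36 s[j]='b': k: 1→0; π[36]=1 (border 'b')
j=37 s[j]='b': k: 1→0; π[37]=1 (border 'b')
j=38 s[j]='a': π[38]=2 (border 'ba')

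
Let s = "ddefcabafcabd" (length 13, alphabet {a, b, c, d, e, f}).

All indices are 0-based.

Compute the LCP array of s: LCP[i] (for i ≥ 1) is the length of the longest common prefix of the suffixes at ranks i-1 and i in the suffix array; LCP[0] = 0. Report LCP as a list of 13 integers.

rank | idx | suffix
   0 |   5 | abafcabd
   1 |  10 | abd
   2 |   7 | afcabd
   3 |   6 | bafcabd
   4 |  11 | bd
   5 |   4 | cabafcabd
   6 |   9 | cabd
   7 |  12 | d
   8 |   0 | ddefcabafcabd
   9 |   1 | defcabafcabd
  10 |   2 | efcabafcabd
  11 |   3 | fcabafcabd
  12 |   8 | fcabd

SA = [5, 10, 7, 6, 11, 4, 9, 12, 0, 1, 2, 3, 8]
[i] adj suffixes → lcp
  [1] 5/10 → 2 ('ab')
  [2] 10/7 → 1 ('a')
  [3] 7/6 → 0 ('')
  [4] 6/11 → 1 ('b')
  [5] 11/4 → 0 ('')
  [6] 4/9 → 3 ('cab')
  [7] 9/12 → 0 ('')
  [8] 12/0 → 1 ('d')
  [9] 0/1 → 1 ('d')
  [10] 1/2 → 0 ('')
  [11] 2/3 → 0 ('')
  [12] 3/8 → 4 ('fcab')

[0, 2, 1, 0, 1, 0, 3, 0, 1, 1, 0, 0, 4]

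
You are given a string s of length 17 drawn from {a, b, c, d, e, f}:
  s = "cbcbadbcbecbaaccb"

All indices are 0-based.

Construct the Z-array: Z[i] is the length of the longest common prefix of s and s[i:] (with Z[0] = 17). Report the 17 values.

[17, 0, 2, 0, 0, 0, 0, 2, 0, 0, 2, 0, 0, 0, 1, 2, 0]

Z[0]=17
i=1: i≥r, start 0; Z[1]=0
i=2: i≥r, start 0; Z[2]=2 extend→box=[2,4)
i=3: min(r-i=1, Z[1]=0)=0; Z[3]=0
i=4: i≥r, start 0; Z[4]=0
i=5: i≥r, start 0; Z[5]=0
i=6: i≥r, start 0; Z[6]=0
i=7: i≥r, start 0; Z[7]=2 extend→box=[7,9)
i=8: min(r-i=1, Z[1]=0)=0; Z[8]=0
i=9: i≥r, start 0; Z[9]=0
i=10: i≥r, start 0; Z[10]=2 extend→box=[10,12)
i=11: min(r-i=1, Z[1]=0)=0; Z[11]=0
i=12: i≥r, start 0; Z[12]=0
i=13: i≥r, start 0; Z[13]=0
i=14: i≥r, start 0; Z[14]=1 extend→box=[14,15)
i=15: i≥r, start 0; Z[15]=2 extend→box=[15,17)
i=16: min(r-i=1, Z[1]=0)=0; Z[16]=0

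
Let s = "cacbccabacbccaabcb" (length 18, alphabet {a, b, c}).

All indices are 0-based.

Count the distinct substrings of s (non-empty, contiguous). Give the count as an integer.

137

sorted suffixes:
  #0 SA[0]=13  'aabcb'
  #1 SA[1]=6  'abacbccaabcb'
  #2 SA[2]=14  'abcb'
  #3 SA[3]=8  'acbccaabcb'
  #4 SA[4]=1  'acbccabacbccaabcb'
  #5 SA[5]=17  'b'
  #6 SA[6]=7  'bacbccaabcb'
  #7 SA[7]=15  'bcb'
  #8 SA[8]=10  'bccaabcb'
  #9 SA[9]=3  'bccabacbccaabcb'
  #10 SA[10]=12  'caabcb'
  #11 SA[11]=5  'cabacbccaabcb'
  #12 SA[12]=0  'cacbccabacbccaabcb'
  #13 SA[13]=16  'cb'
  #14 SA[14]=9  'cbccaabcb'
  #15 SA[15]=2  'cbccabacbccaabcb'
  #16 SA[16]=11  'ccaabcb'
  #17 SA[17]=4  'ccabacbccaabcb'

SA = [13, 6, 14, 8, 1, 17, 7, 15, 10, 3, 12, 5, 0, 16, 9, 2, 11, 4]
[i] adj suffixes → lcp
  [1] 13/6 → 1 ('a')
  [2] 6/14 → 2 ('ab')
  [3] 14/8 → 1 ('a')
  [4] 8/1 → 6 ('acbcca')
  [5] 1/17 → 0 ('')
  [6] 17/7 → 1 ('b')
  [7] 7/15 → 1 ('b')
  [8] 15/10 → 2 ('bc')
  [9] 10/3 → 4 ('bcca')
  [10] 3/12 → 0 ('')
  [11] 12/5 → 2 ('ca')
  [12] 5/0 → 2 ('ca')
  [13] 0/16 → 1 ('c')
  [14] 16/9 → 2 ('cb')
  [15] 9/2 → 5 ('cbcca')
  [16] 2/11 → 1 ('c')
  [17] 11/4 → 3 ('cca')

n(n+1)/2 = 18·19/2 = 171
Σ LCP = 0 + 1 + 2 + 1 + 6 + 0 + 1 + 1 + 2 + 4 + 0 + 2 + 2 + 1 + 2 + 5 + 1 + 3 = 34
distinct = 171 − 34 = 137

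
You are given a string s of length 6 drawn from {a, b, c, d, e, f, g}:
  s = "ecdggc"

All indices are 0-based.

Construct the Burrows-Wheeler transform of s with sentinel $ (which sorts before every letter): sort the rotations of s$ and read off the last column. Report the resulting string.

cgec$gd

rank  rotation last
    0  $ecdggc  c
    1  c$ecdgg  g
    2  cdggc$e  e
    3  dggc$ec  c
    4  ecdggc$  $
    5  gc$ecdg  g
    6  ggc$ecd  d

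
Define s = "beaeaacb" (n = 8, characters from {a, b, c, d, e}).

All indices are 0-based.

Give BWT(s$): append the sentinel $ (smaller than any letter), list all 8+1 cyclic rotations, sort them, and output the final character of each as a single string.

beaec$aab

rank  rotation   last
    0  $beaeaacb  b
    1  aacb$beae  e
    2  acb$beaea  a
    3  aeaacb$be  e
    4  b$beaeaac  c
    5  beaeaacb$  $
    6  cb$beaeaa  a
    7  eaacb$bea  a
    8  eaeaacb$b  b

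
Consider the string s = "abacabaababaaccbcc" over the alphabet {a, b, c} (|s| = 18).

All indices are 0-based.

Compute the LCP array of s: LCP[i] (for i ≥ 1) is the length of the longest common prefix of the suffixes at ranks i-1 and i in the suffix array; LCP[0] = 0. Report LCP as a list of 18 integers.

[0, 2, 1, 4, 3, 3, 1, 2, 0, 3, 2, 2, 1, 0, 1, 1, 1, 2]

rank | idx | suffix
   0 |   6 | aababaaccbcc
   1 |  11 | aaccbcc
   2 |   4 | abaababaaccbcc
   3 |   9 | abaaccbcc
   4 |   7 | ababaaccbcc
   5 |   0 | abacabaababaaccbcc
   6 |   2 | acabaababaaccbcc
   7 |  12 | accbcc
   8 |   5 | baababaaccbcc
   9 |  10 | baaccbcc
  10 |   8 | babaaccbcc
  11 |   1 | bacabaababaaccbcc
  12 |  15 | bcc
  13 |  17 | c
  14 |   3 | cabaababaaccbcc
  15 |  14 | cbcc
  16 |  16 | cc
  17 |  13 | ccbcc

SA = [6, 11, 4, 9, 7, 0, 2, 12, 5, 10, 8, 1, 15, 17, 3, 14, 16, 13]
[i] adj suffixes → lcp
  [1] 6/11 → 2 ('aa')
  [2] 11/4 → 1 ('a')
  [3] 4/9 → 4 ('abaa')
  [4] 9/7 → 3 ('aba')
  [5] 7/0 → 3 ('aba')
  [6] 0/2 → 1 ('a')
  [7] 2/12 → 2 ('ac')
  [8] 12/5 → 0 ('')
  [9] 5/10 → 3 ('baa')
  [10] 10/8 → 2 ('ba')
  [11] 8/1 → 2 ('ba')
  [12] 1/15 → 1 ('b')
  [13] 15/17 → 0 ('')
  [14] 17/3 → 1 ('c')
  [15] 3/14 → 1 ('c')
  [16] 14/16 → 1 ('c')
  [17] 16/13 → 2 ('cc')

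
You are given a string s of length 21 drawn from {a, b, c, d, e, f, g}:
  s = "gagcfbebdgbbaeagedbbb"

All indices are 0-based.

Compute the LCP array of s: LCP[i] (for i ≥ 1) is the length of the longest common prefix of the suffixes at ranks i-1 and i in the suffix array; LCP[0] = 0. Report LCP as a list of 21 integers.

rank | idx | suffix
   0 |  12 | aeagedbbb
   1 |   1 | agcfbebdgbbaeagedbbb
   2 |  14 | agedbbb
   3 |  20 | b
   4 |  11 | baeagedbbb
   5 |  19 | bb
   6 |  10 | bbaeagedbbb
   7 |  18 | bbb
   8 |   7 | bdgbbaeagedbbb
   9 |   5 | bebdgbbaeagedbbb
  10 |   3 | cfbebdgbbaeagedbbb
  11 |  17 | dbbb
  12 |   8 | dgbbaeagedbbb
  13 |  13 | eagedbbb
  14 |   6 | ebdgbbaeagedbbb
  15 |  16 | edbbb
  16 |   4 | fbebdgbbaeagedbbb
  17 |   0 | gagcfbebdgbbaeagedbbb
  18 |   9 | gbbaeagedbbb
  19 |   2 | gcfbebdgbbaeagedbbb
  20 |  15 | gedbbb

SA = [12, 1, 14, 20, 11, 19, 10, 18, 7, 5, 3, 17, 8, 13, 6, 16, 4, 0, 9, 2, 15]
i: (SA[i-1],SA[i]) lcp shared
  1: (12,1) 1 'a'
  2: (1,14) 2 'ag'
  3: (14,20) 0 ''
  4: (20,11) 1 'b'
  5: (11,19) 1 'b'
  6: (19,10) 2 'bb'
  7: (10,18) 2 'bb'
  8: (18,7) 1 'b'
  9: (7,5) 1 'b'
  10: (5,3) 0 ''
  11: (3,17) 0 ''
  12: (17,8) 1 'd'
  13: (8,13) 0 ''
  14: (13,6) 1 'e'
  15: (6,16) 1 'e'
  16: (16,4) 0 ''
  17: (4,0) 0 ''
  18: (0,9) 1 'g'
  19: (9,2) 1 'g'
  20: (2,15) 1 'g'

[0, 1, 2, 0, 1, 1, 2, 2, 1, 1, 0, 0, 1, 0, 1, 1, 0, 0, 1, 1, 1]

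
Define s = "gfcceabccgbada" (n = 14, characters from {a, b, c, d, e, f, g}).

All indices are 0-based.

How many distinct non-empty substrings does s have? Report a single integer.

97

rank→(start, suffix):
  0 → (13, 'a')
  1 → (5, 'abccgbada')
  2 → (11, 'ada')
  3 → (10, 'bada')
  4 → (6, 'bccgbada')
  5 → (2, 'cceabccgbada')
  6 → (7, 'ccgbada')
  7 → (3, 'ceabccgbada')
  8 → (8, 'cgbada')
  9 → (12, 'da')
  10 → (4, 'eabccgbada')
  11 → (1, 'fcceabccgbada')
  12 → (9, 'gbada')
  13 → (0, 'gfcceabccgbada')

SA = [13, 5, 11, 10, 6, 2, 7, 3, 8, 12, 4, 1, 9, 0]
i: (SA[i-1],SA[i]) lcp shared
  1: (13,5) 1 'a'
  2: (5,11) 1 'a'
  3: (11,10) 0 ''
  4: (10,6) 1 'b'
  5: (6,2) 0 ''
  6: (2,7) 2 'cc'
  7: (7,3) 1 'c'
  8: (3,8) 1 'c'
  9: (8,12) 0 ''
  10: (12,4) 0 ''
  11: (4,1) 0 ''
  12: (1,9) 0 ''
  13: (9,0) 1 'g'

n(n+1)/2 = 14·15/2 = 105
Σ LCP = 0 + 1 + 1 + 0 + 1 + 0 + 2 + 1 + 1 + 0 + 0 + 0 + 0 + 1 = 8
distinct = 105 − 8 = 97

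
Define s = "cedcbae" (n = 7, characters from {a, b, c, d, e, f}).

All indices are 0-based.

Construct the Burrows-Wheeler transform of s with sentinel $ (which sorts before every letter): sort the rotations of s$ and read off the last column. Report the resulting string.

ebcd$eac

rank  rotation  last
    0  $cedcbae  e
    1  ae$cedcb  b
    2  bae$cedc  c
    3  cbae$ced  d
    4  cedcbae$  $
    5  dcbae$ce  e
    6  e$cedcba  a
    7  edcbae$c  c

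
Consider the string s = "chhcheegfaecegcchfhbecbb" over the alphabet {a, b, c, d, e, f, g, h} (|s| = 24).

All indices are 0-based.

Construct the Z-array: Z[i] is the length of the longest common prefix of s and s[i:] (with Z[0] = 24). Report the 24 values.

Z[0]=24
i=1: outside box; Z[1]=0
i=2: outside box; Z[2]=0
i=3: outside box; Z[3]=2 grow→box=[3,5)
i=4: min(r-i=1, Z[1]=0)=0; Z[4]=0
i=5: outside box; Z[5]=0
i=6: outside box; Z[6]=0
i=7: outside box; Z[7]=0
i=8: outside box; Z[8]=0
i=9: outside box; Z[9]=0
i=10: outside box; Z[10]=0
i=11: outside box; Z[11]=1 grow→box=[11,12)
i=12: outside box; Z[12]=0
i=13: outside box; Z[13]=0
i=14: outside box; Z[14]=1 grow→box=[14,15)
i=15: outside box; Z[15]=2 grow→box=[15,17)
i=16: min(r-i=1, Z[1]=0)=0; Z[16]=0
i=17: outside box; Z[17]=0
i=18: outside box; Z[18]=0
i=19: outside box; Z[19]=0
i=20: outside box; Z[20]=0
i=21: outside box; Z[21]=1 grow→box=[21,22)
i=22: outside box; Z[22]=0
i=23: outside box; Z[23]=0

[24, 0, 0, 2, 0, 0, 0, 0, 0, 0, 0, 1, 0, 0, 1, 2, 0, 0, 0, 0, 0, 1, 0, 0]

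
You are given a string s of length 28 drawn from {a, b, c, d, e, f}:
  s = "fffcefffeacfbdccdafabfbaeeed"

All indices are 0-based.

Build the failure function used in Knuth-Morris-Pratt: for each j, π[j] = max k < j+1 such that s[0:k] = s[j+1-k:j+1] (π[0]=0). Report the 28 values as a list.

[0, 1, 2, 0, 0, 1, 2, 3, 0, 0, 0, 1, 0, 0, 0, 0, 0, 0, 1, 0, 0, 1, 0, 0, 0, 0, 0, 0]

π[0] = 0
j=1 s[j]='f': π[1]=1 (border 'f')
j=2 s[j]='f': π[2]=2 (border 'ff')
j=3 s[j]='c': k: 2→1→0; π[3]=0 (border '')
j=4 s[j]='e': π[4]=0 (border '')
j=5 s[j]='f': π[5]=1 (border 'f')
j=6 s[j]='f': π[6]=2 (border 'ff')
j=7 s[j]='f': π[7]=3 (border 'fff')
j=8 s[j]='e': k: 3→2→1→0; π[8]=0 (border '')
j=9 s[j]='a': π[9]=0 (border '')
j=10 s[j]='c': π[10]=0 (border '')
j=11 s[j]='f': π[11]=1 (border 'f')
j=12 s[j]='b': k: 1→0; π[12]=0 (border '')
j=13 s[j]='d': π[13]=0 (border '')
j=14 s[j]='c': π[14]=0 (border '')
j=15 s[j]='c': π[15]=0 (border '')
j=16 s[j]='d': π[16]=0 (border '')
j=17 s[j]='a': π[17]=0 (border '')
j=18 s[j]='f': π[18]=1 (border 'f')
j=19 s[j]='a': k: 1→0; π[19]=0 (border '')
j=20 s[j]='b': π[20]=0 (border '')
j=21 s[j]='f': π[21]=1 (border 'f')
j=22 s[j]='b': k: 1→0; π[22]=0 (border '')
j=23 s[j]='a': π[23]=0 (border '')
j=24 s[j]='e': π[24]=0 (border '')
j=25 s[j]='e': π[25]=0 (border '')
j=26 s[j]='e': π[26]=0 (border '')
j=27 s[j]='d': π[27]=0 (border '')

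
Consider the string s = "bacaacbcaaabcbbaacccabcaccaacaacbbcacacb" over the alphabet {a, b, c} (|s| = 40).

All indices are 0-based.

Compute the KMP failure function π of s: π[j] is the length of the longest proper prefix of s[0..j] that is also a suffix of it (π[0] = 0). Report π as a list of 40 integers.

[0, 0, 0, 0, 0, 0, 1, 0, 0, 0, 0, 1, 0, 1, 1, 2, 0, 0, 0, 0, 0, 1, 0, 0, 0, 0, 0, 0, 0, 0, 0, 0, 1, 1, 0, 0, 0, 0, 0, 1]

π[0] = 0
j=1 s[j]='a': π[1]=0 (border '')
j=2 s[j]='c': π[2]=0 (border '')
j=3 s[j]='a': π[3]=0 (border '')
j=4 s[j]='a': π[4]=0 (border '')
j=5 s[j]='c': π[5]=0 (border '')
j=6 s[j]='b': π[6]=1 (border 'b')
j=7 s[j]='c': k: 1→0; π[7]=0 (border '')
j=8 s[j]='a': π[8]=0 (border '')
j=9 s[j]='a': π[9]=0 (border '')
j=10 s[j]='a': π[10]=0 (border '')
j=11 s[j]='b': π[11]=1 (border 'b')
j=12 s[j]='c': k: 1→0; π[12]=0 (border '')
j=13 s[j]='b': π[13]=1 (border 'b')
j=14 s[j]='b': k: 1→0; π[14]=1 (border 'b')
j=15 s[j]='a': π[15]=2 (border 'ba')
j=16 s[j]='a': k: 2→0; π[16]=0 (border '')
j=17 s[j]='c': π[17]=0 (border '')
j=18 s[j]='c': π[18]=0 (border '')
j=19 s[j]='c': π[19]=0 (border '')
j=20 s[j]='a': π[20]=0 (border '')
j=21 s[j]='b': π[21]=1 (border 'b')
j=22 s[j]='c': k: 1→0; π[22]=0 (border '')
j=23 s[j]='a': π[23]=0 (border '')
j=24 s[j]='c': π[24]=0 (border '')
j=25 s[j]='c': π[25]=0 (border '')
j=26 s[j]='a': π[26]=0 (border '')
j=27 s[j]='a': π[27]=0 (border '')
j=28 s[j]='c': π[28]=0 (border '')
j=29 s[j]='a': π[29]=0 (border '')
j=30 s[j]='a': π[30]=0 (border '')
j=31 s[j]='c': π[31]=0 (border '')
j=32 s[j]='b': π[32]=1 (border 'b')
j=33 s[j]='b': k: 1→0; π[33]=1 (border 'b')
j=34 s[j]='c': k: 1→0; π[34]=0 (border '')
j=35 s[j]='a': π[35]=0 (border '')
j=36 s[j]='c': π[36]=0 (border '')
j=37 s[j]='a': π[37]=0 (border '')
j=38 s[j]='c': π[38]=0 (border '')
j=39 s[j]='b': π[39]=1 (border 'b')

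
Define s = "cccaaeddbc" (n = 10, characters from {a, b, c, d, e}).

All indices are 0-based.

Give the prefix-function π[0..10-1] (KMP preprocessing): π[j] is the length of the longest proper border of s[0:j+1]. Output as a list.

[0, 1, 2, 0, 0, 0, 0, 0, 0, 1]

π[0] = 0
j=1 s[j]='c': π[1]=1 (border 'c')
j=2 s[j]='c': π[2]=2 (border 'cc')
j=3 s[j]='a': k: 2→1→0; π[3]=0 (border '')
j=4 s[j]='a': π[4]=0 (border '')
j=5 s[j]='e': π[5]=0 (border '')
j=6 s[j]='d': π[6]=0 (border '')
j=7 s[j]='d': π[7]=0 (border '')
j=8 s[j]='b': π[8]=0 (border '')
j=9 s[j]='c': π[9]=1 (border 'c')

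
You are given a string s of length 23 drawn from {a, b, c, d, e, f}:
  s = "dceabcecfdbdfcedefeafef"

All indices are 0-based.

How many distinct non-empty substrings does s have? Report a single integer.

254

rank | idx | suffix
   0 |   3 | abcecfdbdfcedefeafef
   1 |  19 | afef
   2 |   4 | bcecfdbdfcedefeafef
   3 |  10 | bdfcedefeafef
   4 |   1 | ceabcecfdbdfcedefeafef
   5 |   5 | cecfdbdfcedefeafef
   6 |  13 | cedefeafef
   7 |   7 | cfdbdfcedefeafef
   8 |   9 | dbdfcedefeafef
   9 |   0 | dceabcecfdbdfcedefeafef
  10 |  15 | defeafef
  11 |  11 | dfcedefeafef
  12 |   2 | eabcecfdbdfcedefeafef
  13 |  18 | eafef
  14 |   6 | ecfdbdfcedefeafef
  15 |  14 | edefeafef
  16 |  21 | ef
  17 |  16 | efeafef
  18 |  22 | f
  19 |  12 | fcedefeafef
  20 |   8 | fdbdfcedefeafef
  21 |  17 | feafef
  22 |  20 | fef

SA = [3, 19, 4, 10, 1, 5, 13, 7, 9, 0, 15, 11, 2, 18, 6, 14, 21, 16, 22, 12, 8, 17, 20]
i: (SA[i-1],SA[i]) lcp shared
  1: (3,19) 1 'a'
  2: (19,4) 0 ''
  3: (4,10) 1 'b'
  4: (10,1) 0 ''
  5: (1,5) 2 'ce'
  6: (5,13) 2 'ce'
  7: (13,7) 1 'c'
  8: (7,9) 0 ''
  9: (9,0) 1 'd'
  10: (0,15) 1 'd'
  11: (15,11) 1 'd'
  12: (11,2) 0 ''
  13: (2,18) 2 'ea'
  14: (18,6) 1 'e'
  15: (6,14) 1 'e'
  16: (14,21) 1 'e'
  17: (21,16) 2 'ef'
  18: (16,22) 0 ''
  19: (22,12) 1 'f'
  20: (12,8) 1 'f'
  21: (8,17) 1 'f'
  22: (17,20) 2 'fe'

n(n+1)/2 = 23·24/2 = 276
Σ LCP = 0 + 1 + 0 + 1 + 0 + 2 + 2 + 1 + 0 + 1 + 1 + 1 + 0 + 2 + 1 + 1 + 1 + 2 + 0 + 1 + 1 + 1 + 2 = 22
distinct = 276 − 22 = 254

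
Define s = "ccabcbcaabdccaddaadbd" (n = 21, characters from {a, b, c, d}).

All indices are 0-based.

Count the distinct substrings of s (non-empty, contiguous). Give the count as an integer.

sorted suffixes:
  #0 SA[0]=7  'aabdccaddaadbd'
  #1 SA[1]=16  'aadbd'
  #2 SA[2]=2  'abcbcaabdccaddaadbd'
  #3 SA[3]=8  'abdccaddaadbd'
  #4 SA[4]=17  'adbd'
  #5 SA[5]=13  'addaadbd'
  #6 SA[6]=5  'bcaabdccaddaadbd'
  #7 SA[7]=3  'bcbcaabdccaddaadbd'
  #8 SA[8]=19  'bd'
  #9 SA[9]=9  'bdccaddaadbd'
  #10 SA[10]=6  'caabdccaddaadbd'
  #11 SA[11]=1  'cabcbcaabdccaddaadbd'
  #12 SA[12]=12  'caddaadbd'
  #13 SA[13]=4  'cbcaabdccaddaadbd'
  #14 SA[14]=0  'ccabcbcaabdccaddaadbd'
  #15 SA[15]=11  'ccaddaadbd'
  #16 SA[16]=20  'd'
  #17 SA[17]=15  'daadbd'
  #18 SA[18]=18  'dbd'
  #19 SA[19]=10  'dccaddaadbd'
  #20 SA[20]=14  'ddaadbd'

SA = [7, 16, 2, 8, 17, 13, 5, 3, 19, 9, 6, 1, 12, 4, 0, 11, 20, 15, 18, 10, 14]
rank  pair      lcp
   1  s[7:],s[16:]  2  'aa'
   2  s[16:],s[2:]  1  'a'
   3  s[2:],s[8:]  2  'ab'
   4  s[8:],s[17:]  1  'a'
   5  s[17:],s[13:]  2  'ad'
   6  s[13:],s[5:]  0  ''
   7  s[5:],s[3:]  2  'bc'
   8  s[3:],s[19:]  1  'b'
   9  s[19:],s[9:]  2  'bd'
  10  s[9:],s[6:]  0  ''
  11  s[6:],s[1:]  2  'ca'
  12  s[1:],s[12:]  2  'ca'
  13  s[12:],s[4:]  1  'c'
  14  s[4:],s[0:]  1  'c'
  15  s[0:],s[11:]  3  'cca'
  16  s[11:],s[20:]  0  ''
  17  s[20:],s[15:]  1  'd'
  18  s[15:],s[18:]  1  'd'
  19  s[18:],s[10:]  1  'd'
  20  s[10:],s[14:]  1  'd'

n(n+1)/2 = 21·22/2 = 231
Σ LCP = 0 + 2 + 1 + 2 + 1 + 2 + 0 + 2 + 1 + 2 + 0 + 2 + 2 + 1 + 1 + 3 + 0 + 1 + 1 + 1 + 1 = 26
distinct = 231 − 26 = 205

205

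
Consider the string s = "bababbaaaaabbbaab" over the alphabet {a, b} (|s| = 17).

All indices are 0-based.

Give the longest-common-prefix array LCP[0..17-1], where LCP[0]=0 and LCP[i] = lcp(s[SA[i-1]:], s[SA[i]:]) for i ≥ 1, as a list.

[0, 4, 3, 2, 3, 1, 2, 2, 3, 0, 1, 3, 2, 3, 1, 4, 2]

sorted suffixes:
  #0 SA[0]=6  'aaaaabbbaab'
  #1 SA[1]=7  'aaaabbbaab'
  #2 SA[2]=8  'aaabbbaab'
  #3 SA[3]=14  'aab'
  #4 SA[4]=9  'aabbbaab'
  #5 SA[5]=15  'ab'
  #6 SA[6]=1  'ababbaaaaabbbaab'
  #7 SA[7]=3  'abbaaaaabbbaab'
  #8 SA[8]=10  'abbbaab'
  #9 SA[9]=16  'b'
  #10 SA[10]=5  'baaaaabbbaab'
  #11 SA[11]=13  'baab'
  #12 SA[12]=0  'bababbaaaaabbbaab'
  #13 SA[13]=2  'babbaaaaabbbaab'
  #14 SA[14]=4  'bbaaaaabbbaab'
  #15 SA[15]=12  'bbaab'
  #16 SA[16]=11  'bbbaab'

SA = [6, 7, 8, 14, 9, 15, 1, 3, 10, 16, 5, 13, 0, 2, 4, 12, 11]
[i] adj suffixes → lcp
  [1] 6/7 → 4 ('aaaa')
  [2] 7/8 → 3 ('aaa')
  [3] 8/14 → 2 ('aa')
  [4] 14/9 → 3 ('aab')
  [5] 9/15 → 1 ('a')
  [6] 15/1 → 2 ('ab')
  [7] 1/3 → 2 ('ab')
  [8] 3/10 → 3 ('abb')
  [9] 10/16 → 0 ('')
  [10] 16/5 → 1 ('b')
  [11] 5/13 → 3 ('baa')
  [12] 13/0 → 2 ('ba')
  [13] 0/2 → 3 ('bab')
  [14] 2/4 → 1 ('b')
  [15] 4/12 → 4 ('bbaa')
  [16] 12/11 → 2 ('bb')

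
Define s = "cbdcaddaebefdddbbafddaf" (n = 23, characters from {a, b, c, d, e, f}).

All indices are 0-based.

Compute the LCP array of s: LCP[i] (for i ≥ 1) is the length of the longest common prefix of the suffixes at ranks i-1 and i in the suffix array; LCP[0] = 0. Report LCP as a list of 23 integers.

[0, 1, 1, 2, 0, 1, 1, 1, 0, 1, 0, 2, 1, 1, 1, 3, 2, 2, 0, 1, 0, 1, 3]

rank→(start, suffix):
  0 → (4, 'addaebefdddbbafddaf')
  1 → (7, 'aebefdddbbafddaf')
  2 → (21, 'af')
  3 → (17, 'afddaf')
  4 → (16, 'bafddaf')
  5 → (15, 'bbafddaf')
  6 → (1, 'bdcaddaebefdddbbafddaf')
  7 → (9, 'befdddbbafddaf')
  8 → (3, 'caddaebefdddbbafddaf')
  9 → (0, 'cbdcaddaebefdddbbafddaf')
  10 → (6, 'daebefdddbbafddaf')
  11 → (20, 'daf')
  12 → (14, 'dbbafddaf')
  13 → (2, 'dcaddaebefdddbbafddaf')
  14 → (5, 'ddaebefdddbbafddaf')
  15 → (19, 'ddaf')
  16 → (13, 'ddbbafddaf')
  17 → (12, 'dddbbafddaf')
  18 → (8, 'ebefdddbbafddaf')
  19 → (10, 'efdddbbafddaf')
  20 → (22, 'f')
  21 → (18, 'fddaf')
  22 → (11, 'fdddbbafddaf')

SA = [4, 7, 21, 17, 16, 15, 1, 9, 3, 0, 6, 20, 14, 2, 5, 19, 13, 12, 8, 10, 22, 18, 11]
i: (SA[i-1],SA[i]) lcp shared
  1: (4,7) 1 'a'
  2: (7,21) 1 'a'
  3: (21,17) 2 'af'
  4: (17,16) 0 ''
  5: (16,15) 1 'b'
  6: (15,1) 1 'b'
  7: (1,9) 1 'b'
  8: (9,3) 0 ''
  9: (3,0) 1 'c'
  10: (0,6) 0 ''
  11: (6,20) 2 'da'
  12: (20,14) 1 'd'
  13: (14,2) 1 'd'
  14: (2,5) 1 'd'
  15: (5,19) 3 'dda'
  16: (19,13) 2 'dd'
  17: (13,12) 2 'dd'
  18: (12,8) 0 ''
  19: (8,10) 1 'e'
  20: (10,22) 0 ''
  21: (22,18) 1 'f'
  22: (18,11) 3 'fdd'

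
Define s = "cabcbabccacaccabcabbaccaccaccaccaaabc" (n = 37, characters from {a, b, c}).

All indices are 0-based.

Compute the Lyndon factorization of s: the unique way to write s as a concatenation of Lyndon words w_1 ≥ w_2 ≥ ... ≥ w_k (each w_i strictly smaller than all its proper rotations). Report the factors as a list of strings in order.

["c", "abcbabccacacc", "abc", "abbaccaccaccacc", "aaabc"]

emit factor 1: 'c' (i=0, period=1)
emit factor 2: 'abcbabccacacc' (i=1, period=13)
emit factor 3: 'abc' (i=14, period=3)
emit factor 4: 'abbaccaccaccacc' (i=17, period=15)
emit factor 5: 'aaabc' (i=32, period=5)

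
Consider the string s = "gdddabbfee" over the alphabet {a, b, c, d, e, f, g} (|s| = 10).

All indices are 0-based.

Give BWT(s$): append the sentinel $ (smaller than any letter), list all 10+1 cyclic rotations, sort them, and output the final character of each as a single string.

edabddgefb$

rank  rotation     last
    0  $gdddabbfee  e
    1  abbfee$gddd  d
    2  bbfee$gddda  a
    3  bfee$gdddab  b
    4  dabbfee$gdd  d
    5  ddabbfee$gd  d
    6  dddabbfee$g  g
    7  e$gdddabbfe  e
    8  ee$gdddabbf  f
    9  fee$gdddabb  b
   10  gdddabbfee$  $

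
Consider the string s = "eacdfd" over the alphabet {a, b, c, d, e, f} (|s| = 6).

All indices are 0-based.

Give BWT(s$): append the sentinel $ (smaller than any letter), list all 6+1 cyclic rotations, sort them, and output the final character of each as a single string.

rank  rotation last
    0  $eacdfd  d
    1  acdfd$e  e
    2  cdfd$ea  a
    3  d$eacdf  f
    4  dfd$eac  c
    5  eacdfd$  $
    6  fd$eacd  d

deafc$d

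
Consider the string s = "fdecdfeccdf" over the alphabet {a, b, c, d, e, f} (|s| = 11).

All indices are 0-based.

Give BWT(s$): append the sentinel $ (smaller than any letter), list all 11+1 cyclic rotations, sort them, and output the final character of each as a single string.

rank  rotation      last
    0  $fdecdfeccdf  f
    1  ccdf$fdecdfe  e
    2  cdf$fdecdfec  c
    3  cdfeccdf$fde  e
    4  decdfeccdf$f  f
    5  df$fdecdfecc  c
    6  dfeccdf$fdec  c
    7  eccdf$fdecdf  f
    8  ecdfeccdf$fd  d
    9  f$fdecdfeccd  d
   10  fdecdfeccdf$  $
   11  feccdf$fdecd  d

fecefccfdd$d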